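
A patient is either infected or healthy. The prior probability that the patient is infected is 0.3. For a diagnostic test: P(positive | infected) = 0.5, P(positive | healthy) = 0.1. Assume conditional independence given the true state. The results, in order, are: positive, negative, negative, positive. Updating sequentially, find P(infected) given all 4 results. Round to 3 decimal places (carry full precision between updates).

0.768

After 'positive': P(infected) = 0.5·0.3000 / (0.5·0.3000 + 0.1·0.7000) ≈ 0.6818
After 'negative': P(infected) = 0.5·0.6818 / (0.5·0.6818 + 0.9·0.3182) ≈ 0.5435
After 'negative': P(infected) = 0.5·0.5435 / (0.5·0.5435 + 0.9·0.4565) ≈ 0.3981
After 'positive': P(infected) = 0.5·0.3981 / (0.5·0.3981 + 0.1·0.6019) ≈ 0.7678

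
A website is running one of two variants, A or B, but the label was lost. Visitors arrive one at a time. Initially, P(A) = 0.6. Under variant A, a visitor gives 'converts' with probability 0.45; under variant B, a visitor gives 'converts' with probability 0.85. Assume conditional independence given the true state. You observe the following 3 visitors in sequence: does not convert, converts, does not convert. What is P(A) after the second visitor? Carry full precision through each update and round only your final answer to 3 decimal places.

0.744

Apply Bayes' rule sequentially, carrying P(A) forward.
After 'does not convert': P(A) = 0.55·0.6000 / (0.55·0.6000 + 0.15·0.4000) ≈ 0.8462
After 'converts': P(A) = 0.45·0.8462 / (0.45·0.8462 + 0.85·0.1538) ≈ 0.7444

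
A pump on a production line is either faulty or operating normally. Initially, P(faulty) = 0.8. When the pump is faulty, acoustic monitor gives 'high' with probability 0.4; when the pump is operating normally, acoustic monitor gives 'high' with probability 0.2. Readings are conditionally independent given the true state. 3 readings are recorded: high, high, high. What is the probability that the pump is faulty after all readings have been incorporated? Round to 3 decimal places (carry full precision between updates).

0.970

After 'high': P(faulty) = 0.4·0.8000 / (0.4·0.8000 + 0.2·0.2000) ≈ 0.8889
After 'high': P(faulty) = 0.4·0.8889 / (0.4·0.8889 + 0.2·0.1111) ≈ 0.9412
After 'high': P(faulty) = 0.4·0.9412 / (0.4·0.9412 + 0.2·0.0588) ≈ 0.9697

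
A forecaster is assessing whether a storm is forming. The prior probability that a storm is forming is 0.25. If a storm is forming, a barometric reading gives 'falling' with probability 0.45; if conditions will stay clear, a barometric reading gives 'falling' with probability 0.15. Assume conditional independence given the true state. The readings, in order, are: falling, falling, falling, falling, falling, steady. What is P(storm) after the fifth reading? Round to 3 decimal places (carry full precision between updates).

After 'falling': P(storm) = 0.45·0.2500 / (0.45·0.2500 + 0.15·0.7500) ≈ 0.5000
After 'falling': P(storm) = 0.45·0.5000 / (0.45·0.5000 + 0.15·0.5000) ≈ 0.7500
After 'falling': P(storm) = 0.45·0.7500 / (0.45·0.7500 + 0.15·0.2500) ≈ 0.9000
After 'falling': P(storm) = 0.45·0.9000 / (0.45·0.9000 + 0.15·0.1000) ≈ 0.9643
After 'falling': P(storm) = 0.45·0.9643 / (0.45·0.9643 + 0.15·0.0357) ≈ 0.9878

0.988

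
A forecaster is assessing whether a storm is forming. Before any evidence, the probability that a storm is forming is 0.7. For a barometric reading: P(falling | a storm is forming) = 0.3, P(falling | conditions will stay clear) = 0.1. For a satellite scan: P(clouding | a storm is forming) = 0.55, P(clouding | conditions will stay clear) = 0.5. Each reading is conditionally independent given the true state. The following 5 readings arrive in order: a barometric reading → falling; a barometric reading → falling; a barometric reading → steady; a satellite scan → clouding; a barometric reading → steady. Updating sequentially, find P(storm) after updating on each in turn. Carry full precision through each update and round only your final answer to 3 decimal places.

After a barometric reading='falling': P(storm) = 0.3·0.7000 / (0.3·0.7000 + 0.1·0.3000) ≈ 0.8750
After a barometric reading='falling': P(storm) = 0.3·0.8750 / (0.3·0.8750 + 0.1·0.1250) ≈ 0.9545
After a barometric reading='steady': P(storm) = 0.7·0.9545 / (0.7·0.9545 + 0.9·0.0455) ≈ 0.9423
After a satellite scan='clouding': P(storm) = 0.55·0.9423 / (0.55·0.9423 + 0.5·0.0577) ≈ 0.9473
After a barometric reading='steady': P(storm) = 0.7·0.9473 / (0.7·0.9473 + 0.9·0.0527) ≈ 0.9332

0.933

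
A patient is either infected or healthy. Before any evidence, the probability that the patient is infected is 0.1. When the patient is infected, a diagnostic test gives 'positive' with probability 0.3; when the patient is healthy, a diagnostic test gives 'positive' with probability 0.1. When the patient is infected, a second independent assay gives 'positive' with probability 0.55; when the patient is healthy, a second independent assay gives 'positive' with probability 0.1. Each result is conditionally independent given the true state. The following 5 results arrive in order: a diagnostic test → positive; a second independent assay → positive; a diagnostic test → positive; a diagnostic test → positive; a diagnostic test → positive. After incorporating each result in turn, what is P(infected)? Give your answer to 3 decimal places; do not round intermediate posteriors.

After a diagnostic test='positive': P(infected) = 0.3·0.1000 / (0.3·0.1000 + 0.1·0.9000) ≈ 0.2500
After a second independent assay='positive': P(infected) = 0.55·0.2500 / (0.55·0.2500 + 0.1·0.7500) ≈ 0.6471
After a diagnostic test='positive': P(infected) = 0.3·0.6471 / (0.3·0.6471 + 0.1·0.3529) ≈ 0.8462
After a diagnostic test='positive': P(infected) = 0.3·0.8462 / (0.3·0.8462 + 0.1·0.1538) ≈ 0.9429
After a diagnostic test='positive': P(infected) = 0.3·0.9429 / (0.3·0.9429 + 0.1·0.0571) ≈ 0.9802

0.980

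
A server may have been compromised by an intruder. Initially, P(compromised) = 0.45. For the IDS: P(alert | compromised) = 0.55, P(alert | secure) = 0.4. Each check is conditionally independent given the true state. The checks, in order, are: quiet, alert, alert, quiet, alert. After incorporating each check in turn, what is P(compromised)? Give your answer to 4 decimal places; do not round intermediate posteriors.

0.5447

After 'quiet': P(compromised) = 0.45·0.4500 / (0.45·0.4500 + 0.6·0.5500) ≈ 0.3803
After 'alert': P(compromised) = 0.55·0.3803 / (0.55·0.3803 + 0.4·0.6197) ≈ 0.4576
After 'alert': P(compromised) = 0.55·0.4576 / (0.55·0.4576 + 0.4·0.5424) ≈ 0.5371
After 'quiet': P(compromised) = 0.45·0.5371 / (0.45·0.5371 + 0.6·0.4629) ≈ 0.4653
After 'alert': P(compromised) = 0.55·0.4653 / (0.55·0.4653 + 0.4·0.5347) ≈ 0.5447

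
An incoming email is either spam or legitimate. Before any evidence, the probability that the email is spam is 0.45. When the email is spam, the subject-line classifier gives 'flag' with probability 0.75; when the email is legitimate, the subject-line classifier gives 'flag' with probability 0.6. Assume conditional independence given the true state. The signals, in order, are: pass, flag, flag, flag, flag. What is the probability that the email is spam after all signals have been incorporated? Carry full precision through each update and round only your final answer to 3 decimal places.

After 'pass': P(spam) = 0.25·0.4500 / (0.25·0.4500 + 0.4·0.5500) ≈ 0.3383
After 'flag': P(spam) = 0.75·0.3383 / (0.75·0.3383 + 0.6·0.6617) ≈ 0.3899
After 'flag': P(spam) = 0.75·0.3899 / (0.75·0.3899 + 0.6·0.6101) ≈ 0.4441
After 'flag': P(spam) = 0.75·0.4441 / (0.75·0.4441 + 0.6·0.5559) ≈ 0.4997
After 'flag': P(spam) = 0.75·0.4997 / (0.75·0.4997 + 0.6·0.5003) ≈ 0.5552

0.555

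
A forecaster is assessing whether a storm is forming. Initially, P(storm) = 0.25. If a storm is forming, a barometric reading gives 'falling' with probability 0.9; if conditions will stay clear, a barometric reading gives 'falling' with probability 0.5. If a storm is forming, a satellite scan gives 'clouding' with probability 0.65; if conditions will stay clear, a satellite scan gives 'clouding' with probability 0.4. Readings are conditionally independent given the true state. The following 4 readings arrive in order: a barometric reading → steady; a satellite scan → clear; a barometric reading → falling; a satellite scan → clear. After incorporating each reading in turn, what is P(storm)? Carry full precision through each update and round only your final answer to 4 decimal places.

After a barometric reading='steady': P(storm) = 0.1·0.2500 / (0.1·0.2500 + 0.5·0.7500) ≈ 0.0625
After a satellite scan='clear': P(storm) = 0.35·0.0625 / (0.35·0.0625 + 0.6·0.9375) ≈ 0.0374
After a barometric reading='falling': P(storm) = 0.9·0.0374 / (0.9·0.0374 + 0.5·0.9626) ≈ 0.0654
After a satellite scan='clear': P(storm) = 0.35·0.0654 / (0.35·0.0654 + 0.6·0.9346) ≈ 0.0392

0.0392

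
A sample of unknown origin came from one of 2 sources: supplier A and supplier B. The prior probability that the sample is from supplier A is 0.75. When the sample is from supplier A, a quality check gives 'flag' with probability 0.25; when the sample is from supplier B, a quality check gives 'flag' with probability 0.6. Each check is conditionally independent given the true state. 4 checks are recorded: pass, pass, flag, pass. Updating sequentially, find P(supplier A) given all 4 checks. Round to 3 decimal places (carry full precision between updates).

After 'pass': P(supplier A) = 0.75·0.7500 / (0.75·0.7500 + 0.4·0.2500) ≈ 0.8491
After 'pass': P(supplier A) = 0.75·0.8491 / (0.75·0.8491 + 0.4·0.1509) ≈ 0.9134
After 'flag': P(supplier A) = 0.25·0.9134 / (0.25·0.9134 + 0.6·0.0866) ≈ 0.8146
After 'pass': P(supplier A) = 0.75·0.8146 / (0.75·0.8146 + 0.4·0.1854) ≈ 0.8918

0.892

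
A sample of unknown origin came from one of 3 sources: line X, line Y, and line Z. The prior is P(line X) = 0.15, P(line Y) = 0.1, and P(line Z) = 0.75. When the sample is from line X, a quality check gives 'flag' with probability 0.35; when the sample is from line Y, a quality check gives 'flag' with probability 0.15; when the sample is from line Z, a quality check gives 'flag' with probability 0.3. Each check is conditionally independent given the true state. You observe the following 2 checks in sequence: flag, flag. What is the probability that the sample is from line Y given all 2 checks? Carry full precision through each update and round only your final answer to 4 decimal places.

0.0255

Apply Bayes' rule sequentially, carrying P(line Y) forward.
After 'flag': normaliser = 0.35·0.1500 + 0.15·0.1000 + 0.3·0.7500; P(line X) ≈ 0.1795, P(line Y) ≈ 0.0513, P(line Z) ≈ 0.7692
After 'flag': normaliser = 0.35·0.1795 + 0.15·0.0513 + 0.3·0.7692; P(line X) ≈ 0.2085, P(line Y) ≈ 0.0255, P(line Z) ≈ 0.7660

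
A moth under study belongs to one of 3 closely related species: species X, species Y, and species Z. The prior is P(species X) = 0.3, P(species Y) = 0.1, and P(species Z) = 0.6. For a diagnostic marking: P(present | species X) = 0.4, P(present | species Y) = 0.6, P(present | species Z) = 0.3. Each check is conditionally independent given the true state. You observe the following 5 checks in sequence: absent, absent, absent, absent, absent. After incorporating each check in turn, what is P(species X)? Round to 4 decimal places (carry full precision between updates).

Apply Bayes' rule sequentially, carrying P(species X) forward.
After 'absent': normaliser = 0.6·0.3000 + 0.4·0.1000 + 0.7·0.6000; P(species X) ≈ 0.2812, P(species Y) ≈ 0.0625, P(species Z) ≈ 0.6562
After 'absent': normaliser = 0.6·0.2812 + 0.4·0.0625 + 0.7·0.6562; P(species X) ≈ 0.2584, P(species Y) ≈ 0.0383, P(species Z) ≈ 0.7033
After 'absent': normaliser = 0.6·0.2584 + 0.4·0.0383 + 0.7·0.7033; P(species X) ≈ 0.2339, P(species Y) ≈ 0.0231, P(species Z) ≈ 0.7430
After 'absent': normaliser = 0.6·0.2339 + 0.4·0.0231 + 0.7·0.7430; P(species X) ≈ 0.2096, P(species Y) ≈ 0.0138, P(species Z) ≈ 0.7766
After 'absent': normaliser = 0.6·0.2096 + 0.4·0.0138 + 0.7·0.7766; P(species X) ≈ 0.1863, P(species Y) ≈ 0.0082, P(species Z) ≈ 0.8055

0.1863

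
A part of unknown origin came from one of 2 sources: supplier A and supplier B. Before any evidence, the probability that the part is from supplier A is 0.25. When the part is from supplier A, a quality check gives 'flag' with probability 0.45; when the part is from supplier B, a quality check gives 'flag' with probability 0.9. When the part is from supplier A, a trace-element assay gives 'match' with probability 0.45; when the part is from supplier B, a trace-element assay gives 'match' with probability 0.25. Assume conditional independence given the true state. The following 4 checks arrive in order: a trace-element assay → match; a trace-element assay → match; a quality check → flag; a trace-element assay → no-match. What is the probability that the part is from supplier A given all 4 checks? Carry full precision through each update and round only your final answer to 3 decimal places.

Apply Bayes' rule sequentially, carrying P(supplier A) forward.
After a trace-element assay='match': P(supplier A) = 0.45·0.2500 / (0.45·0.2500 + 0.25·0.7500) ≈ 0.3750
After a trace-element assay='match': P(supplier A) = 0.45·0.3750 / (0.45·0.3750 + 0.25·0.6250) ≈ 0.5192
After a quality check='flag': P(supplier A) = 0.45·0.5192 / (0.45·0.5192 + 0.9·0.4808) ≈ 0.3506
After a trace-element assay='no-match': P(supplier A) = 0.55·0.3506 / (0.55·0.3506 + 0.75·0.6494) ≈ 0.2837

0.284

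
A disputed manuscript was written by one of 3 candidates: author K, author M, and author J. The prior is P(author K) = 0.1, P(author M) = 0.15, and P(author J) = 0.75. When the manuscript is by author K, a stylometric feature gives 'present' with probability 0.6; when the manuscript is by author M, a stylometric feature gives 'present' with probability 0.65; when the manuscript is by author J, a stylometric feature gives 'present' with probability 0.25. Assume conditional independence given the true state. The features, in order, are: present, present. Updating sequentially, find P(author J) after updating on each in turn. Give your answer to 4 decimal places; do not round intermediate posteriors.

0.3205

Each posterior becomes the prior for the next update.
After 'present': normaliser = 0.6·0.1000 + 0.65·0.1500 + 0.25·0.7500; P(author K) ≈ 0.1739, P(author M) ≈ 0.2826, P(author J) ≈ 0.5435
After 'present': normaliser = 0.6·0.1739 + 0.65·0.2826 + 0.25·0.5435; P(author K) ≈ 0.2462, P(author M) ≈ 0.4333, P(author J) ≈ 0.3205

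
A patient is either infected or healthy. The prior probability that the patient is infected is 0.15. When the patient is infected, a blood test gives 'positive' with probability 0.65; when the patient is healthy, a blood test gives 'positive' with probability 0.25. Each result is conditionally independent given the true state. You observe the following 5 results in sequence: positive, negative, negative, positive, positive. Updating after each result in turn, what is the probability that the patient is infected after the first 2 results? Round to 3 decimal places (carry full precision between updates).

Each posterior becomes the prior for the next update.
After 'positive': P(infected) = 0.65·0.1500 / (0.65·0.1500 + 0.25·0.8500) ≈ 0.3145
After 'negative': P(infected) = 0.35·0.3145 / (0.35·0.3145 + 0.75·0.6855) ≈ 0.1764

0.176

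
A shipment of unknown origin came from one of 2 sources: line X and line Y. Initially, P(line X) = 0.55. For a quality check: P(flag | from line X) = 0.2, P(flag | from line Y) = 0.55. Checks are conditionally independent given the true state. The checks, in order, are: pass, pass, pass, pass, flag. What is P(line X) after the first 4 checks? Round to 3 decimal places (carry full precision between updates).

0.924

Apply Bayes' rule sequentially, carrying P(line X) forward.
After 'pass': P(line X) = 0.8·0.5500 / (0.8·0.5500 + 0.45·0.4500) ≈ 0.6848
After 'pass': P(line X) = 0.8·0.6848 / (0.8·0.6848 + 0.45·0.3152) ≈ 0.7944
After 'pass': P(line X) = 0.8·0.7944 / (0.8·0.7944 + 0.45·0.2056) ≈ 0.8729
After 'pass': P(line X) = 0.8·0.8729 / (0.8·0.8729 + 0.45·0.1271) ≈ 0.9243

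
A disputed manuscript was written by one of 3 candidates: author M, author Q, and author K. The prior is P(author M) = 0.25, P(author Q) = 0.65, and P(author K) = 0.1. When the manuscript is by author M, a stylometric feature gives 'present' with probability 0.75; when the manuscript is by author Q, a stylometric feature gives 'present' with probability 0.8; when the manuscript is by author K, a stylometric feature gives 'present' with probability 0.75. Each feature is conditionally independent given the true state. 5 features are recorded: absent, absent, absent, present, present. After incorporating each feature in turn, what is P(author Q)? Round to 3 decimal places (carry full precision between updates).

Apply Bayes' rule sequentially, carrying P(author Q) forward.
After 'absent': normaliser = 0.25·0.2500 + 0.2·0.6500 + 0.25·0.1000; P(author M) ≈ 0.2874, P(author Q) ≈ 0.5977, P(author K) ≈ 0.1149
After 'absent': normaliser = 0.25·0.2874 + 0.2·0.5977 + 0.25·0.1149; P(author M) ≈ 0.3264, P(author Q) ≈ 0.5431, P(author K) ≈ 0.1305
After 'absent': normaliser = 0.25·0.3264 + 0.2·0.5431 + 0.25·0.1305; P(author M) ≈ 0.3661, P(author Q) ≈ 0.4874, P(author K) ≈ 0.1465
After 'present': normaliser = 0.75·0.3661 + 0.8·0.4874 + 0.75·0.1465; P(author M) ≈ 0.3546, P(author Q) ≈ 0.5035, P(author K) ≈ 0.1418
After 'present': normaliser = 0.75·0.3546 + 0.8·0.5035 + 0.75·0.1418; P(author M) ≈ 0.3431, P(author Q) ≈ 0.5197, P(author K) ≈ 0.1372

0.520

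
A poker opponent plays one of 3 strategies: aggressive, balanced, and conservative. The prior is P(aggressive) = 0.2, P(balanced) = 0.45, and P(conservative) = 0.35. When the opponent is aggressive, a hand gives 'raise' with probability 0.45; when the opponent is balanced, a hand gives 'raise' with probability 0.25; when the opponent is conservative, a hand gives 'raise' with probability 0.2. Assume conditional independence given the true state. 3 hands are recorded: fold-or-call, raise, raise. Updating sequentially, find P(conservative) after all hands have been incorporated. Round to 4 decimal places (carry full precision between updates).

After 'fold-or-call': normaliser = 0.55·0.2000 + 0.75·0.4500 + 0.8·0.3500; P(aggressive) ≈ 0.1512, P(balanced) ≈ 0.4639, P(conservative) ≈ 0.3849
After 'raise': normaliser = 0.45·0.1512 + 0.25·0.4639 + 0.2·0.3849; P(aggressive) ≈ 0.2607, P(balanced) ≈ 0.4444, P(conservative) ≈ 0.2949
After 'raise': normaliser = 0.45·0.2607 + 0.25·0.4444 + 0.2·0.2949; P(aggressive) ≈ 0.4082, P(balanced) ≈ 0.3866, P(conservative) ≈ 0.2052

0.2052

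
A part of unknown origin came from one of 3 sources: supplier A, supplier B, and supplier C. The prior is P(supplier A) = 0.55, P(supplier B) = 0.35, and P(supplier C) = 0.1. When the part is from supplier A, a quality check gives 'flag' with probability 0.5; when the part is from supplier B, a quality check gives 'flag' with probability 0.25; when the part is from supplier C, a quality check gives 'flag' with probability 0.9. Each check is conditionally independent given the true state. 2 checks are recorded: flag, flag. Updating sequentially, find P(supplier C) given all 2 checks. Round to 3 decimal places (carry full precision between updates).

Apply Bayes' rule sequentially, carrying P(supplier C) forward.
After 'flag': normaliser = 0.5·0.5500 + 0.25·0.3500 + 0.9·0.1000; P(supplier A) ≈ 0.6077, P(supplier B) ≈ 0.1934, P(supplier C) ≈ 0.1989
After 'flag': normaliser = 0.5·0.6077 + 0.25·0.1934 + 0.9·0.1989; P(supplier A) ≈ 0.5720, P(supplier B) ≈ 0.0910, P(supplier C) ≈ 0.3370

0.337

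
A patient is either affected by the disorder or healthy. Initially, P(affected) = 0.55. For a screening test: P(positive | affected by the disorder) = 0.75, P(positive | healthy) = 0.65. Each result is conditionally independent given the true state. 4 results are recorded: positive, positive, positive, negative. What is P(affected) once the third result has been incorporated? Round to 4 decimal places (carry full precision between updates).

After 'positive': P(affected) = 0.75·0.5500 / (0.75·0.5500 + 0.65·0.4500) ≈ 0.5851
After 'positive': P(affected) = 0.75·0.5851 / (0.75·0.5851 + 0.65·0.4149) ≈ 0.6194
After 'positive': P(affected) = 0.75·0.6194 / (0.75·0.6194 + 0.65·0.3806) ≈ 0.6525

0.6525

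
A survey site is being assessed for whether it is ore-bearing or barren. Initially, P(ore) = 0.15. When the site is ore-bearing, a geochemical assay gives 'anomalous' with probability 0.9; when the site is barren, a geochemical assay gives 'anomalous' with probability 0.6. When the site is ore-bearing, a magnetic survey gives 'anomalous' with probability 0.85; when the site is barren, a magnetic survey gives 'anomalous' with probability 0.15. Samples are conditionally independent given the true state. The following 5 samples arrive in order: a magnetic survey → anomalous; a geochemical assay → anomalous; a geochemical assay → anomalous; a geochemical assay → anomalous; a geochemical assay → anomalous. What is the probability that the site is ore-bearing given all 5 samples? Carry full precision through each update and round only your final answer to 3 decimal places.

0.835

After a magnetic survey='anomalous': P(ore) = 0.85·0.1500 / (0.85·0.1500 + 0.15·0.8500) ≈ 0.5000
After a geochemical assay='anomalous': P(ore) = 0.9·0.5000 / (0.9·0.5000 + 0.6·0.5000) ≈ 0.6000
After a geochemical assay='anomalous': P(ore) = 0.9·0.6000 / (0.9·0.6000 + 0.6·0.4000) ≈ 0.6923
After a geochemical assay='anomalous': P(ore) = 0.9·0.6923 / (0.9·0.6923 + 0.6·0.3077) ≈ 0.7714
After a geochemical assay='anomalous': P(ore) = 0.9·0.7714 / (0.9·0.7714 + 0.6·0.2286) ≈ 0.8351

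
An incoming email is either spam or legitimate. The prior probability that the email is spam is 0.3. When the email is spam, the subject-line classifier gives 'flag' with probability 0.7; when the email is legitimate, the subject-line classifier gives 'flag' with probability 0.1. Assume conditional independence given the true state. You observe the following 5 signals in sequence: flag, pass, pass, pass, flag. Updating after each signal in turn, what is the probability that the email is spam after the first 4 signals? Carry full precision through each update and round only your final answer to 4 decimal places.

After 'flag': P(spam) = 0.7·0.3000 / (0.7·0.3000 + 0.1·0.7000) ≈ 0.7500
After 'pass': P(spam) = 0.3·0.7500 / (0.3·0.7500 + 0.9·0.2500) ≈ 0.5000
After 'pass': P(spam) = 0.3·0.5000 / (0.3·0.5000 + 0.9·0.5000) ≈ 0.2500
After 'pass': P(spam) = 0.3·0.2500 / (0.3·0.2500 + 0.9·0.7500) ≈ 0.1000

0.1000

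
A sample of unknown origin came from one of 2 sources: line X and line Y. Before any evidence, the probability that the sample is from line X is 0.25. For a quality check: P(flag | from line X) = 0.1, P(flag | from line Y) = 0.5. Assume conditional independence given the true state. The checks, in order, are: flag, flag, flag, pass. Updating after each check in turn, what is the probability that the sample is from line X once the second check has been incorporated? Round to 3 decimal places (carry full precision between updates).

0.013

After 'flag': P(line X) = 0.1·0.2500 / (0.1·0.2500 + 0.5·0.7500) ≈ 0.0625
After 'flag': P(line X) = 0.1·0.0625 / (0.1·0.0625 + 0.5·0.9375) ≈ 0.0132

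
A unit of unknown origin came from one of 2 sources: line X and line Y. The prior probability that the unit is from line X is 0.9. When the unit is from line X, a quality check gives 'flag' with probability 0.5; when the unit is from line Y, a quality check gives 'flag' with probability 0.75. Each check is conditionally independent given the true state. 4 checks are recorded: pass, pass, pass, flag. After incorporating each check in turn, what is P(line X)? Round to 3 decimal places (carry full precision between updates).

0.980

After 'pass': P(line X) = 0.5·0.9000 / (0.5·0.9000 + 0.25·0.1000) ≈ 0.9474
After 'pass': P(line X) = 0.5·0.9474 / (0.5·0.9474 + 0.25·0.0526) ≈ 0.9730
After 'pass': P(line X) = 0.5·0.9730 / (0.5·0.9730 + 0.25·0.0270) ≈ 0.9863
After 'flag': P(line X) = 0.5·0.9863 / (0.5·0.9863 + 0.75·0.0137) ≈ 0.9796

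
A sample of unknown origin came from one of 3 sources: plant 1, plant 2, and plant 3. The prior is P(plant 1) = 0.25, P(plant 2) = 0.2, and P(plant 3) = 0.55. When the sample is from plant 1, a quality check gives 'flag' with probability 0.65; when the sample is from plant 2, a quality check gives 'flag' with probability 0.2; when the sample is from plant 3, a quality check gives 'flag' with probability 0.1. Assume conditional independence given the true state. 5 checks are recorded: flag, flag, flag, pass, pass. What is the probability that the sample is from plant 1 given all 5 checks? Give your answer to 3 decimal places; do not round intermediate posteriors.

0.851

After 'flag': normaliser = 0.65·0.2500 + 0.2·0.2000 + 0.1·0.5500; P(plant 1) ≈ 0.6311, P(plant 2) ≈ 0.1553, P(plant 3) ≈ 0.2136
After 'flag': normaliser = 0.65·0.6311 + 0.2·0.1553 + 0.1·0.2136; P(plant 1) ≈ 0.8867, P(plant 2) ≈ 0.0672, P(plant 3) ≈ 0.0462
After 'flag': normaliser = 0.65·0.8867 + 0.2·0.0672 + 0.1·0.0462; P(plant 1) ≈ 0.9696, P(plant 2) ≈ 0.0226, P(plant 3) ≈ 0.0078
After 'pass': normaliser = 0.35·0.9696 + 0.8·0.0226 + 0.9·0.0078; P(plant 1) ≈ 0.9312, P(plant 2) ≈ 0.0496, P(plant 3) ≈ 0.0192
After 'pass': normaliser = 0.35·0.9312 + 0.8·0.0496 + 0.9·0.0192; P(plant 1) ≈ 0.8513, P(plant 2) ≈ 0.1036, P(plant 3) ≈ 0.0451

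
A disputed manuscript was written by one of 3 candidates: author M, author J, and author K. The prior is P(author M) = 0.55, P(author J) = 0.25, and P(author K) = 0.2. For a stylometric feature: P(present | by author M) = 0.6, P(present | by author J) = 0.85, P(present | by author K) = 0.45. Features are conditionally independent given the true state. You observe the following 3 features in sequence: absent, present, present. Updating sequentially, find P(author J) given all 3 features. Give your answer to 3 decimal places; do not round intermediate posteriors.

After 'absent': normaliser = 0.4·0.5500 + 0.15·0.2500 + 0.55·0.2000; P(author M) ≈ 0.5986, P(author J) ≈ 0.1020, P(author K) ≈ 0.2993
After 'present': normaliser = 0.6·0.5986 + 0.85·0.1020 + 0.45·0.2993; P(author M) ≈ 0.6186, P(author J) ≈ 0.1494, P(author K) ≈ 0.2320
After 'present': normaliser = 0.6·0.6186 + 0.85·0.1494 + 0.45·0.2320; P(author M) ≈ 0.6160, P(author J) ≈ 0.2107, P(author K) ≈ 0.1733

0.211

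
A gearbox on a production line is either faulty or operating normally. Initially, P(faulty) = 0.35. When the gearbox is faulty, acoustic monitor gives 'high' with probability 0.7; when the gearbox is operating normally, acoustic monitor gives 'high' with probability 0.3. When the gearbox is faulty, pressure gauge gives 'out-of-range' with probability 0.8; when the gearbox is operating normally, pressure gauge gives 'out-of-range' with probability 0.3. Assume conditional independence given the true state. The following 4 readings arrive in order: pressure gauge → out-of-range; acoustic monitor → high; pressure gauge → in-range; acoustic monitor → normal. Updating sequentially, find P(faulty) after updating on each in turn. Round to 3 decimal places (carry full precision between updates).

After pressure gauge='out-of-range': P(faulty) = 0.8·0.3500 / (0.8·0.3500 + 0.3·0.6500) ≈ 0.5895
After acoustic monitor='high': P(faulty) = 0.7·0.5895 / (0.7·0.5895 + 0.3·0.4105) ≈ 0.7701
After pressure gauge='in-range': P(faulty) = 0.2·0.7701 / (0.2·0.7701 + 0.7·0.2299) ≈ 0.4891
After acoustic monitor='normal': P(faulty) = 0.3·0.4891 / (0.3·0.4891 + 0.7·0.5109) ≈ 0.2909

0.291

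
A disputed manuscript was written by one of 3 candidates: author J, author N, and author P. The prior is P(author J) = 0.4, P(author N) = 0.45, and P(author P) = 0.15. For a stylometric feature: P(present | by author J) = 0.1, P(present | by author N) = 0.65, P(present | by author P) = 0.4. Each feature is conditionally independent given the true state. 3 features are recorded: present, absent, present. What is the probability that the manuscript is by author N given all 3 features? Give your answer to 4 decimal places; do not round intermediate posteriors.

After 'present': normaliser = 0.1·0.4000 + 0.65·0.4500 + 0.4·0.1500; P(author J) ≈ 0.1019, P(author N) ≈ 0.7452, P(author P) ≈ 0.1529
After 'absent': normaliser = 0.9·0.1019 + 0.35·0.7452 + 0.6·0.1529; P(author J) ≈ 0.2065, P(author N) ≈ 0.5871, P(author P) ≈ 0.2065
After 'present': normaliser = 0.1·0.2065 + 0.65·0.5871 + 0.4·0.2065; P(author J) ≈ 0.0426, P(author N) ≈ 0.7871, P(author P) ≈ 0.1703

0.7871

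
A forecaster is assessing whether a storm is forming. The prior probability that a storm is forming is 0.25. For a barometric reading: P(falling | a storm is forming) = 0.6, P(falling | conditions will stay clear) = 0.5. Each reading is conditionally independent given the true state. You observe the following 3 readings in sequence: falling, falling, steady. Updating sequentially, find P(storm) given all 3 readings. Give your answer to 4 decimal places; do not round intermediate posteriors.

After 'falling': P(storm) = 0.6·0.2500 / (0.6·0.2500 + 0.5·0.7500) ≈ 0.2857
After 'falling': P(storm) = 0.6·0.2857 / (0.6·0.2857 + 0.5·0.7143) ≈ 0.3243
After 'steady': P(storm) = 0.4·0.3243 / (0.4·0.3243 + 0.5·0.6757) ≈ 0.2775

0.2775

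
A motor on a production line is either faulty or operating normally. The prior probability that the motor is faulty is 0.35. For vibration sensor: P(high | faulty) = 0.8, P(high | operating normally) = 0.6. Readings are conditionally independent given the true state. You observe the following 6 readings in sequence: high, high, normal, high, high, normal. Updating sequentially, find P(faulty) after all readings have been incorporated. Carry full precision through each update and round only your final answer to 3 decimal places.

After 'high': P(faulty) = 0.8·0.3500 / (0.8·0.3500 + 0.6·0.6500) ≈ 0.4179
After 'high': P(faulty) = 0.8·0.4179 / (0.8·0.4179 + 0.6·0.5821) ≈ 0.4891
After 'normal': P(faulty) = 0.2·0.4891 / (0.2·0.4891 + 0.4·0.5109) ≈ 0.3237
After 'high': P(faulty) = 0.8·0.3237 / (0.8·0.3237 + 0.6·0.6763) ≈ 0.3896
After 'high': P(faulty) = 0.8·0.3896 / (0.8·0.3896 + 0.6·0.6104) ≈ 0.4597
After 'normal': P(faulty) = 0.2·0.4597 / (0.2·0.4597 + 0.4·0.5403) ≈ 0.2985

0.298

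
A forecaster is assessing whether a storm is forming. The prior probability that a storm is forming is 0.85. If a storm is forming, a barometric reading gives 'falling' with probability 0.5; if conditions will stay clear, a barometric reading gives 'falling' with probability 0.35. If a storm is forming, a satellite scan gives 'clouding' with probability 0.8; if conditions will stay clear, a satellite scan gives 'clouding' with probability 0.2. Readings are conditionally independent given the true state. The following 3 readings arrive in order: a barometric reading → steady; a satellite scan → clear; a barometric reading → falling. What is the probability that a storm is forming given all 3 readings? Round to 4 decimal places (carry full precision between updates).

After a barometric reading='steady': P(storm) = 0.5·0.8500 / (0.5·0.8500 + 0.65·0.1500) ≈ 0.8134
After a satellite scan='clear': P(storm) = 0.2·0.8134 / (0.2·0.8134 + 0.8·0.1866) ≈ 0.5215
After a barometric reading='falling': P(storm) = 0.5·0.5215 / (0.5·0.5215 + 0.35·0.4785) ≈ 0.6089

0.6089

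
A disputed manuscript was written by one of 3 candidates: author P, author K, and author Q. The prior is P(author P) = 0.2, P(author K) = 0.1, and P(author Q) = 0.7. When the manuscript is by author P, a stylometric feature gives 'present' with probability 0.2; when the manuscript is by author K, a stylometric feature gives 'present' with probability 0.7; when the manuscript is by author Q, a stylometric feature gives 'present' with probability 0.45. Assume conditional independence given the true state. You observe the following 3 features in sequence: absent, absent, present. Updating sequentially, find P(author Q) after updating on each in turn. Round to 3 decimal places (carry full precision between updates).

After 'absent': normaliser = 0.8·0.2000 + 0.3·0.1000 + 0.55·0.7000; P(author P) ≈ 0.2783, P(author K) ≈ 0.0522, P(author Q) ≈ 0.6696
After 'absent': normaliser = 0.8·0.2783 + 0.3·0.0522 + 0.55·0.6696; P(author P) ≈ 0.3670, P(author K) ≈ 0.0258, P(author Q) ≈ 0.6072
After 'present': normaliser = 0.2·0.3670 + 0.7·0.0258 + 0.45·0.6072; P(author P) ≈ 0.2013, P(author K) ≈ 0.0495, P(author Q) ≈ 0.7492

0.749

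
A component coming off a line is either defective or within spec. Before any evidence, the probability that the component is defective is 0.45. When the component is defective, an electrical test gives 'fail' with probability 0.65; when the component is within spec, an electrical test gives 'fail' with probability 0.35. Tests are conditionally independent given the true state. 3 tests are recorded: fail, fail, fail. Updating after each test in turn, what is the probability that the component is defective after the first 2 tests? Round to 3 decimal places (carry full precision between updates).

After 'fail': P(defective) = 0.65·0.4500 / (0.65·0.4500 + 0.35·0.5500) ≈ 0.6031
After 'fail': P(defective) = 0.65·0.6031 / (0.65·0.6031 + 0.35·0.3969) ≈ 0.7383

0.738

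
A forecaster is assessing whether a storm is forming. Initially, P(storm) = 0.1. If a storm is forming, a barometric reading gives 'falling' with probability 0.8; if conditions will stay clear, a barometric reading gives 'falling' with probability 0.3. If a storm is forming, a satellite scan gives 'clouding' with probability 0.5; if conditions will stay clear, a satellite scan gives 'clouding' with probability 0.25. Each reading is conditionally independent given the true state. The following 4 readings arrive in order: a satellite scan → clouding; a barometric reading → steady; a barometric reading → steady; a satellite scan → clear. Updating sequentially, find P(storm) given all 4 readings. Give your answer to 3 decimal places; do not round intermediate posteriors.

Each posterior becomes the prior for the next update.
After a satellite scan='clouding': P(storm) = 0.5·0.1000 / (0.5·0.1000 + 0.25·0.9000) ≈ 0.1818
After a barometric reading='steady': P(storm) = 0.2·0.1818 / (0.2·0.1818 + 0.7·0.8182) ≈ 0.0597
After a barometric reading='steady': P(storm) = 0.2·0.0597 / (0.2·0.0597 + 0.7·0.9403) ≈ 0.0178
After a satellite scan='clear': P(storm) = 0.5·0.0178 / (0.5·0.0178 + 0.75·0.9822) ≈ 0.0119

0.012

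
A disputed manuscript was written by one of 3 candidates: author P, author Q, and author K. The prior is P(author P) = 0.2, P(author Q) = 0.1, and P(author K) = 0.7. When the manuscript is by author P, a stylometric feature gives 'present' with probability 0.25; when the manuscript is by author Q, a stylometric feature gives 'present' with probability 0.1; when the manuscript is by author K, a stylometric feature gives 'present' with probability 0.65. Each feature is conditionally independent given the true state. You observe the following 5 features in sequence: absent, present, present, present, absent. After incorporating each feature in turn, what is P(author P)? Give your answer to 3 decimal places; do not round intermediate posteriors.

After 'absent': normaliser = 0.75·0.2000 + 0.9·0.1000 + 0.35·0.7000; P(author P) ≈ 0.3093, P(author Q) ≈ 0.1856, P(author K) ≈ 0.5052
After 'present': normaliser = 0.25·0.3093 + 0.1·0.1856 + 0.65·0.5052; P(author P) ≈ 0.1823, P(author Q) ≈ 0.0437, P(author K) ≈ 0.7740
After 'present': normaliser = 0.25·0.1823 + 0.1·0.0437 + 0.65·0.7740; P(author P) ≈ 0.0824, P(author Q) ≈ 0.0079, P(author K) ≈ 0.9097
After 'present': normaliser = 0.25·0.0824 + 0.1·0.0079 + 0.65·0.9097; P(author P) ≈ 0.0336, P(author Q) ≈ 0.0013, P(author K) ≈ 0.9651
After 'absent': normaliser = 0.75·0.0336 + 0.9·0.0013 + 0.35·0.9651; P(author P) ≈ 0.0692, P(author Q) ≈ 0.0032, P(author K) ≈ 0.9276

0.069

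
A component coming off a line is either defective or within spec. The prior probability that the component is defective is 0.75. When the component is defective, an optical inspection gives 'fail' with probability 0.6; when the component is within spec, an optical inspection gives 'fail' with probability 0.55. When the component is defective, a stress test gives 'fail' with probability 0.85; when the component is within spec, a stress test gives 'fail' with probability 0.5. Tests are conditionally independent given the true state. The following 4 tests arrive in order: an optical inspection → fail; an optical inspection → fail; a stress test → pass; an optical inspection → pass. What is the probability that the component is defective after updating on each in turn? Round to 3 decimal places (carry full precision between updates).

After an optical inspection='fail': P(defective) = 0.6·0.7500 / (0.6·0.7500 + 0.55·0.2500) ≈ 0.7660
After an optical inspection='fail': P(defective) = 0.6·0.7660 / (0.6·0.7660 + 0.55·0.2340) ≈ 0.7812
After a stress test='pass': P(defective) = 0.15·0.7812 / (0.15·0.7812 + 0.5·0.2188) ≈ 0.5172
After an optical inspection='pass': P(defective) = 0.4·0.5172 / (0.4·0.5172 + 0.45·0.4828) ≈ 0.4877

0.488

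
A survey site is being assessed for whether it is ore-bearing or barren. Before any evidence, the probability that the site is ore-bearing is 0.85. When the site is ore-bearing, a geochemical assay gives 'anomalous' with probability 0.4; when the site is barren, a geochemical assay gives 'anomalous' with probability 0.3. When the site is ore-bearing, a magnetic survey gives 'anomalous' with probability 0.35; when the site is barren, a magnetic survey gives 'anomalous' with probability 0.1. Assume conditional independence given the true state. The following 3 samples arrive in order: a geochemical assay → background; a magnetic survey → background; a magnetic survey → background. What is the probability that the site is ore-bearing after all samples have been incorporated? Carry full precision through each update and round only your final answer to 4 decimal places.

After a geochemical assay='background': P(ore) = 0.6·0.8500 / (0.6·0.8500 + 0.7·0.1500) ≈ 0.8293
After a magnetic survey='background': P(ore) = 0.65·0.8293 / (0.65·0.8293 + 0.9·0.1707) ≈ 0.7782
After a magnetic survey='background': P(ore) = 0.65·0.7782 / (0.65·0.7782 + 0.9·0.2218) ≈ 0.7170

0.7170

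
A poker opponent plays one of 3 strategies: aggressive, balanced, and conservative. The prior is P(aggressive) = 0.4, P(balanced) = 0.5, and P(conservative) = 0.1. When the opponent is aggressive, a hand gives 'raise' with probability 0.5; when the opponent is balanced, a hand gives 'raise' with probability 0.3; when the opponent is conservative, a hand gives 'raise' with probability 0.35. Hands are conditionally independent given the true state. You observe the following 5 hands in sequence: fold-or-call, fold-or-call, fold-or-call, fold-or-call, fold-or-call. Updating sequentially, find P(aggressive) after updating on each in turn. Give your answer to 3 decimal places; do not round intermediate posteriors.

After 'fold-or-call': normaliser = 0.5·0.4000 + 0.7·0.5000 + 0.65·0.1000; P(aggressive) ≈ 0.3252, P(balanced) ≈ 0.5691, P(conservative) ≈ 0.1057
After 'fold-or-call': normaliser = 0.5·0.3252 + 0.7·0.5691 + 0.65·0.1057; P(aggressive) ≈ 0.2582, P(balanced) ≈ 0.6327, P(conservative) ≈ 0.1091
After 'fold-or-call': normaliser = 0.5·0.2582 + 0.7·0.6327 + 0.65·0.1091; P(aggressive) ≈ 0.2008, P(balanced) ≈ 0.6889, P(conservative) ≈ 0.1103
After 'fold-or-call': normaliser = 0.5·0.2008 + 0.7·0.6889 + 0.65·0.1103; P(aggressive) ≈ 0.1535, P(balanced) ≈ 0.7370, P(conservative) ≈ 0.1096
After 'fold-or-call': normaliser = 0.5·0.1535 + 0.7·0.7370 + 0.65·0.1096; P(aggressive) ≈ 0.1156, P(balanced) ≈ 0.7771, P(conservative) ≈ 0.1073

0.116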